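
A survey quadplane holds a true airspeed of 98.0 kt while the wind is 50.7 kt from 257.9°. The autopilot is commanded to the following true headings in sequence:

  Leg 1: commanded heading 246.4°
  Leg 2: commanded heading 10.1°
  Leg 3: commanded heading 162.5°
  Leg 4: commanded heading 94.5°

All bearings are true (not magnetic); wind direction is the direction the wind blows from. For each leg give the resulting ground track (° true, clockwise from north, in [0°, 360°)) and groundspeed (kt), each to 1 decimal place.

Leg 1: heading 246.4°; drift -11.8° → track 234.6°, groundspeed 49.4 kt
Leg 2: heading 10.1°; drift +21.8° → track 31.9°, groundspeed 126.2 kt
Leg 3: heading 162.5°; drift -26.2° → track 136.3°, groundspeed 114.5 kt
Leg 4: heading 94.5°; drift -5.6° → track 88.9°, groundspeed 147.3 kt

Leg 1: track=234.6°, groundspeed=49.4 kt
Leg 2: track=31.9°, groundspeed=126.2 kt
Leg 3: track=136.3°, groundspeed=114.5 kt
Leg 4: track=88.9°, groundspeed=147.3 kt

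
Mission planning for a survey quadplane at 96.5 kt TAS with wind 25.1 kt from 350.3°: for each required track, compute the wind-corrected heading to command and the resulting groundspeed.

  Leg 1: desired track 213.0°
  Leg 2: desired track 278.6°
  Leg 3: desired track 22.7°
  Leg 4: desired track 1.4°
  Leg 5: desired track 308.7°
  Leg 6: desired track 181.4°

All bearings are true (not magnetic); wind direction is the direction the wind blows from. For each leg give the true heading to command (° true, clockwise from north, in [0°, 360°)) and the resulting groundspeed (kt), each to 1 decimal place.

Leg 1: heading=223.2°, groundspeed=113.4 kt
Leg 2: heading=292.9°, groundspeed=85.6 kt
Leg 3: heading=14.7°, groundspeed=74.4 kt
Leg 4: heading=358.5°, groundspeed=71.7 kt
Leg 5: heading=318.6°, groundspeed=76.3 kt
Leg 6: heading=184.3°, groundspeed=121.0 kt

Leg 1: desired track 213.0°; wind correction +10.2° → command heading 223.2°, groundspeed 113.4 kt
Leg 2: desired track 278.6°; wind correction +14.3° → command heading 292.9°, groundspeed 85.6 kt
Leg 3: desired track 22.7°; wind correction -8.0° → command heading 14.7°, groundspeed 74.4 kt
Leg 4: desired track 1.4°; wind correction -2.9° → command heading 358.5°, groundspeed 71.7 kt
Leg 5: desired track 308.7°; wind correction +9.9° → command heading 318.6°, groundspeed 76.3 kt
Leg 6: desired track 181.4°; wind correction +2.9° → command heading 184.3°, groundspeed 121.0 kt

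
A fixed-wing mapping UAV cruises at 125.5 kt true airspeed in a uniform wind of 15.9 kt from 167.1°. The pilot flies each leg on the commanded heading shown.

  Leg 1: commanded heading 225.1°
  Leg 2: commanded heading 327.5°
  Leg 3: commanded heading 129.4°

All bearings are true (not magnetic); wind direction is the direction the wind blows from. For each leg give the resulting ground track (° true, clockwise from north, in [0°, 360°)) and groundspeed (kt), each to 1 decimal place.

Leg 1: track=231.7°, groundspeed=117.8 kt
Leg 2: track=329.7°, groundspeed=140.6 kt
Leg 3: track=124.5°, groundspeed=113.3 kt

Leg 1: heading 225.1°; drift +6.6° → track 231.7°, groundspeed 117.8 kt
Leg 2: heading 327.5°; drift +2.2° → track 329.7°, groundspeed 140.6 kt
Leg 3: heading 129.4°; drift -4.9° → track 124.5°, groundspeed 113.3 kt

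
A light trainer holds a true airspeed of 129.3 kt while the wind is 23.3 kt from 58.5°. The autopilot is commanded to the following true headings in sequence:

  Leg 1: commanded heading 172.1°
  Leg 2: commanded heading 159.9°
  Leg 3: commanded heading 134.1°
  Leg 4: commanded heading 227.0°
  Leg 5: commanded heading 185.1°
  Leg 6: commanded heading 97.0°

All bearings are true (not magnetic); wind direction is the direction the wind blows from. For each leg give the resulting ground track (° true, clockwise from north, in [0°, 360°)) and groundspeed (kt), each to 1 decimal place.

Leg 1: track=180.9°, groundspeed=140.3 kt
Leg 2: track=169.6°, groundspeed=135.8 kt
Leg 3: track=144.5°, groundspeed=125.6 kt
Leg 4: track=228.7°, groundspeed=152.2 kt
Leg 5: track=192.5°, groundspeed=144.4 kt
Leg 6: track=104.4°, groundspeed=112.0 kt

Leg 1: heading 172.1°; drift +8.8° → track 180.9°, groundspeed 140.3 kt
Leg 2: heading 159.9°; drift +9.7° → track 169.6°, groundspeed 135.8 kt
Leg 3: heading 134.1°; drift +10.4° → track 144.5°, groundspeed 125.6 kt
Leg 4: heading 227.0°; drift +1.7° → track 228.7°, groundspeed 152.2 kt
Leg 5: heading 185.1°; drift +7.4° → track 192.5°, groundspeed 144.4 kt
Leg 6: heading 97.0°; drift +7.4° → track 104.4°, groundspeed 112.0 kt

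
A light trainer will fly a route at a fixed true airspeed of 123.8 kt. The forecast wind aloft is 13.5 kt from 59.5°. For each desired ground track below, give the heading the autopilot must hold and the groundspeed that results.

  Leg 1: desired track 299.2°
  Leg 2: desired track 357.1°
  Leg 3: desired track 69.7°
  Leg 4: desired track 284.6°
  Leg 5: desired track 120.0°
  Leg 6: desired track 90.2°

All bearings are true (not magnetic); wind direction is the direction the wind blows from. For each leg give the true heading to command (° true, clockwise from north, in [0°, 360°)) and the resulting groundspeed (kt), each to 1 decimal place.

Leg 1: heading=304.6°, groundspeed=130.1 kt
Leg 2: heading=2.6°, groundspeed=117.0 kt
Leg 3: heading=68.6°, groundspeed=110.5 kt
Leg 4: heading=289.0°, groundspeed=133.0 kt
Leg 5: heading=114.6°, groundspeed=116.6 kt
Leg 6: heading=87.0°, groundspeed=112.0 kt

Leg 1: desired track 299.2°; wind correction +5.4° → command heading 304.6°, groundspeed 130.1 kt
Leg 2: desired track 357.1°; wind correction +5.5° → command heading 2.6°, groundspeed 117.0 kt
Leg 3: desired track 69.7°; wind correction -1.1° → command heading 68.6°, groundspeed 110.5 kt
Leg 4: desired track 284.6°; wind correction +4.4° → command heading 289.0°, groundspeed 133.0 kt
Leg 5: desired track 120.0°; wind correction -5.4° → command heading 114.6°, groundspeed 116.6 kt
Leg 6: desired track 90.2°; wind correction -3.2° → command heading 87.0°, groundspeed 112.0 kt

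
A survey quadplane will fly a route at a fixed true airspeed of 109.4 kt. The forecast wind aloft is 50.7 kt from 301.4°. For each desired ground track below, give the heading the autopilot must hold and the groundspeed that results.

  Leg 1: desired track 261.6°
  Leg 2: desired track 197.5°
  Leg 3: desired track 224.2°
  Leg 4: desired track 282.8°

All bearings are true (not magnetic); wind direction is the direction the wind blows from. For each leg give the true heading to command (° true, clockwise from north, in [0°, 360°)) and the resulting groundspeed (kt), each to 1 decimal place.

Leg 1: desired track 261.6°; wind correction +17.3° → command heading 278.9°, groundspeed 65.5 kt
Leg 2: desired track 197.5°; wind correction +26.7° → command heading 224.2°, groundspeed 109.9 kt
Leg 3: desired track 224.2°; wind correction +26.9° → command heading 251.1°, groundspeed 86.4 kt
Leg 4: desired track 282.8°; wind correction +8.5° → command heading 291.3°, groundspeed 60.1 kt

Leg 1: heading=278.9°, groundspeed=65.5 kt
Leg 2: heading=224.2°, groundspeed=109.9 kt
Leg 3: heading=251.1°, groundspeed=86.4 kt
Leg 4: heading=291.3°, groundspeed=60.1 kt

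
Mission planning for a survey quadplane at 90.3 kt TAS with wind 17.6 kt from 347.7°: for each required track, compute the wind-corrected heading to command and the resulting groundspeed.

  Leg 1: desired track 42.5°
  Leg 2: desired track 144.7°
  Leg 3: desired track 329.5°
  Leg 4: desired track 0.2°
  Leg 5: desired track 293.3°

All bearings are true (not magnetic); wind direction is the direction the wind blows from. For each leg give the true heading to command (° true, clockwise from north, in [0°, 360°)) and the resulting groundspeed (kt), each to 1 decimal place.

Leg 1: desired track 42.5°; wind correction -9.2° → command heading 33.3°, groundspeed 79.0 kt
Leg 2: desired track 144.7°; wind correction -4.4° → command heading 140.3°, groundspeed 106.2 kt
Leg 3: desired track 329.5°; wind correction +3.5° → command heading 333.0°, groundspeed 73.4 kt
Leg 4: desired track 0.2°; wind correction -2.4° → command heading 357.8°, groundspeed 73.0 kt
Leg 5: desired track 293.3°; wind correction +9.1° → command heading 302.4°, groundspeed 78.9 kt

Leg 1: heading=33.3°, groundspeed=79.0 kt
Leg 2: heading=140.3°, groundspeed=106.2 kt
Leg 3: heading=333.0°, groundspeed=73.4 kt
Leg 4: heading=357.8°, groundspeed=73.0 kt
Leg 5: heading=302.4°, groundspeed=78.9 kt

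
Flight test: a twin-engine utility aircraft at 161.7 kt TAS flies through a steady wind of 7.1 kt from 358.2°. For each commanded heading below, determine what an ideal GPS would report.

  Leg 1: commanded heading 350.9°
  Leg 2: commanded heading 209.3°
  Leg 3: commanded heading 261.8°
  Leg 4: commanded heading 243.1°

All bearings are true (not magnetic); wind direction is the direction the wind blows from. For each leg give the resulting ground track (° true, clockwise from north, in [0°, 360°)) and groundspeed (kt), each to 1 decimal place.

Leg 1: heading 350.9°; drift -0.3° → track 350.6°, groundspeed 154.7 kt
Leg 2: heading 209.3°; drift -1.3° → track 208.0°, groundspeed 167.8 kt
Leg 3: heading 261.8°; drift -2.5° → track 259.3°, groundspeed 162.6 kt
Leg 4: heading 243.1°; drift -2.2° → track 240.9°, groundspeed 164.8 kt

Leg 1: track=350.6°, groundspeed=154.7 kt
Leg 2: track=208.0°, groundspeed=167.8 kt
Leg 3: track=259.3°, groundspeed=162.6 kt
Leg 4: track=240.9°, groundspeed=164.8 kt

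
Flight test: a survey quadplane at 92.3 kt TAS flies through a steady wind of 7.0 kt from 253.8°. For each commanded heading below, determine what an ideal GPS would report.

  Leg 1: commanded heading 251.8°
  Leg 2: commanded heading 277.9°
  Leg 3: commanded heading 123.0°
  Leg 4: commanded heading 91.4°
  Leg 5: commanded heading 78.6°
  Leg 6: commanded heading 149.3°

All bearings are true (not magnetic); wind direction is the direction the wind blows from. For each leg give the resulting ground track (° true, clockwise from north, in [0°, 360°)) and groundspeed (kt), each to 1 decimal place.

Leg 1: heading 251.8°; drift -0.2° → track 251.6°, groundspeed 85.3 kt
Leg 2: heading 277.9°; drift +1.9° → track 279.8°, groundspeed 86.0 kt
Leg 3: heading 123.0°; drift -3.1° → track 119.9°, groundspeed 97.0 kt
Leg 4: heading 91.4°; drift -1.2° → track 90.2°, groundspeed 99.0 kt
Leg 5: heading 78.6°; drift -0.3° → track 78.3°, groundspeed 99.3 kt
Leg 6: heading 149.3°; drift -4.1° → track 145.2°, groundspeed 94.3 kt

Leg 1: track=251.6°, groundspeed=85.3 kt
Leg 2: track=279.8°, groundspeed=86.0 kt
Leg 3: track=119.9°, groundspeed=97.0 kt
Leg 4: track=90.2°, groundspeed=99.0 kt
Leg 5: track=78.3°, groundspeed=99.3 kt
Leg 6: track=145.2°, groundspeed=94.3 kt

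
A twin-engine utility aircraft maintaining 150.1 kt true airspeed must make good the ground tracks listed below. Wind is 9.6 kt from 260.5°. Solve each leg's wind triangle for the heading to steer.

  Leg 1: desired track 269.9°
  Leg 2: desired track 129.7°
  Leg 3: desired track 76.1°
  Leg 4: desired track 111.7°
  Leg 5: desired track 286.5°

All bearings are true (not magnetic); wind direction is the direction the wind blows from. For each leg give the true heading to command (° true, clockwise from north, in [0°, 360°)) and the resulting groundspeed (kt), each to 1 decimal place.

Leg 1: desired track 269.9°; wind correction -0.6° → command heading 269.3°, groundspeed 140.6 kt
Leg 2: desired track 129.7°; wind correction +2.8° → command heading 132.5°, groundspeed 156.2 kt
Leg 3: desired track 76.1°; wind correction -0.3° → command heading 75.8°, groundspeed 159.7 kt
Leg 4: desired track 111.7°; wind correction +1.9° → command heading 113.6°, groundspeed 158.2 kt
Leg 5: desired track 286.5°; wind correction -1.6° → command heading 284.9°, groundspeed 141.4 kt

Leg 1: heading=269.3°, groundspeed=140.6 kt
Leg 2: heading=132.5°, groundspeed=156.2 kt
Leg 3: heading=75.8°, groundspeed=159.7 kt
Leg 4: heading=113.6°, groundspeed=158.2 kt
Leg 5: heading=284.9°, groundspeed=141.4 kt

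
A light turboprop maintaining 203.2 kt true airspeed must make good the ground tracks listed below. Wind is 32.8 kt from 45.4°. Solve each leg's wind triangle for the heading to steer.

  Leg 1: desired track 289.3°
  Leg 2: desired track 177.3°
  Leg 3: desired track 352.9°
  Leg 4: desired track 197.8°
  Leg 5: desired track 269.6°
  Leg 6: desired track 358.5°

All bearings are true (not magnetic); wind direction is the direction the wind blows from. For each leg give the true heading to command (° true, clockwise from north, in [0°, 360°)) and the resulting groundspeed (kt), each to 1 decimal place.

Leg 1: heading=297.6°, groundspeed=215.5 kt
Leg 2: heading=170.4°, groundspeed=223.6 kt
Leg 3: heading=0.3°, groundspeed=181.6 kt
Leg 4: heading=193.5°, groundspeed=231.7 kt
Leg 5: heading=276.1°, groundspeed=225.4 kt
Leg 6: heading=5.3°, groundspeed=179.4 kt

Leg 1: desired track 289.3°; wind correction +8.3° → command heading 297.6°, groundspeed 215.5 kt
Leg 2: desired track 177.3°; wind correction -6.9° → command heading 170.4°, groundspeed 223.6 kt
Leg 3: desired track 352.9°; wind correction +7.4° → command heading 0.3°, groundspeed 181.6 kt
Leg 4: desired track 197.8°; wind correction -4.3° → command heading 193.5°, groundspeed 231.7 kt
Leg 5: desired track 269.6°; wind correction +6.5° → command heading 276.1°, groundspeed 225.4 kt
Leg 6: desired track 358.5°; wind correction +6.8° → command heading 5.3°, groundspeed 179.4 kt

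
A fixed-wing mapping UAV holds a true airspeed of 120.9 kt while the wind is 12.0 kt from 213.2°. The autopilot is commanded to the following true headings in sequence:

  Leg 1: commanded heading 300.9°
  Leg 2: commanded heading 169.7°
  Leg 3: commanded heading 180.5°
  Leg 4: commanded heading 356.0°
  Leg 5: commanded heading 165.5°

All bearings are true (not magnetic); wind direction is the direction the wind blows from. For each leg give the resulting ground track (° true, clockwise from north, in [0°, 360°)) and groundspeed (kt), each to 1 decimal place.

Leg 1: track=306.6°, groundspeed=121.0 kt
Leg 2: track=165.5°, groundspeed=112.5 kt
Leg 3: track=177.2°, groundspeed=111.0 kt
Leg 4: track=359.2°, groundspeed=130.7 kt
Leg 5: track=161.0°, groundspeed=113.2 kt

Leg 1: heading 300.9°; drift +5.7° → track 306.6°, groundspeed 121.0 kt
Leg 2: heading 169.7°; drift -4.2° → track 165.5°, groundspeed 112.5 kt
Leg 3: heading 180.5°; drift -3.3° → track 177.2°, groundspeed 111.0 kt
Leg 4: heading 356.0°; drift +3.2° → track 359.2°, groundspeed 130.7 kt
Leg 5: heading 165.5°; drift -4.5° → track 161.0°, groundspeed 113.2 kt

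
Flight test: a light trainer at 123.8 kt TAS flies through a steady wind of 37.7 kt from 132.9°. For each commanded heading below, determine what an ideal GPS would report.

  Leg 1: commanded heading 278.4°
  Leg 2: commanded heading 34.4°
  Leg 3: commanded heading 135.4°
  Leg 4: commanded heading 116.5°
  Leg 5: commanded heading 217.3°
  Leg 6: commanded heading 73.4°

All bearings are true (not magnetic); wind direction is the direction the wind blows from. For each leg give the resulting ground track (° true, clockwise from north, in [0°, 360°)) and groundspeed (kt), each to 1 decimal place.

Leg 1: heading 278.4°; drift +7.9° → track 286.3°, groundspeed 156.3 kt
Leg 2: heading 34.4°; drift -16.1° → track 18.3°, groundspeed 134.6 kt
Leg 3: heading 135.4°; drift +1.1° → track 136.5°, groundspeed 86.2 kt
Leg 4: heading 116.5°; drift -6.9° → track 109.6°, groundspeed 88.3 kt
Leg 5: heading 217.3°; drift +17.3° → track 234.6°, groundspeed 125.8 kt
Leg 6: heading 73.4°; drift -17.2° → track 56.2°, groundspeed 109.6 kt

Leg 1: track=286.3°, groundspeed=156.3 kt
Leg 2: track=18.3°, groundspeed=134.6 kt
Leg 3: track=136.5°, groundspeed=86.2 kt
Leg 4: track=109.6°, groundspeed=88.3 kt
Leg 5: track=234.6°, groundspeed=125.8 kt
Leg 6: track=56.2°, groundspeed=109.6 kt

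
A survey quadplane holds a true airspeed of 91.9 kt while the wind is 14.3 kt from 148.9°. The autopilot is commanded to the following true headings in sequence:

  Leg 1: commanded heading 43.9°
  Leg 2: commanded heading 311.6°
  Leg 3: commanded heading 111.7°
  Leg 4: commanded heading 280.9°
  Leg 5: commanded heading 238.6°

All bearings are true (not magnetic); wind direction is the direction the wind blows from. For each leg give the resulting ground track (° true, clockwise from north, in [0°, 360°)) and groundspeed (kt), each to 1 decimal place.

Leg 1: track=35.7°, groundspeed=96.6 kt
Leg 2: track=313.9°, groundspeed=105.6 kt
Leg 3: track=105.6°, groundspeed=81.0 kt
Leg 4: track=286.9°, groundspeed=102.0 kt
Leg 5: track=247.5°, groundspeed=92.9 kt

Leg 1: heading 43.9°; drift -8.2° → track 35.7°, groundspeed 96.6 kt
Leg 2: heading 311.6°; drift +2.3° → track 313.9°, groundspeed 105.6 kt
Leg 3: heading 111.7°; drift -6.1° → track 105.6°, groundspeed 81.0 kt
Leg 4: heading 280.9°; drift +6.0° → track 286.9°, groundspeed 102.0 kt
Leg 5: heading 238.6°; drift +8.9° → track 247.5°, groundspeed 92.9 kt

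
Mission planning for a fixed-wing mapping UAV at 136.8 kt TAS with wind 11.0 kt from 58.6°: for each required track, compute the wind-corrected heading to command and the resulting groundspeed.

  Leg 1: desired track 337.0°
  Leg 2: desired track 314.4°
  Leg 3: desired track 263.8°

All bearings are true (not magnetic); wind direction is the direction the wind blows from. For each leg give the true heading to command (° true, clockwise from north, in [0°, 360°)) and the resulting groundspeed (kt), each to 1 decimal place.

Leg 1: heading=341.6°, groundspeed=134.8 kt
Leg 2: heading=318.9°, groundspeed=139.1 kt
Leg 3: heading=265.8°, groundspeed=146.7 kt

Leg 1: desired track 337.0°; wind correction +4.6° → command heading 341.6°, groundspeed 134.8 kt
Leg 2: desired track 314.4°; wind correction +4.5° → command heading 318.9°, groundspeed 139.1 kt
Leg 3: desired track 263.8°; wind correction +2.0° → command heading 265.8°, groundspeed 146.7 kt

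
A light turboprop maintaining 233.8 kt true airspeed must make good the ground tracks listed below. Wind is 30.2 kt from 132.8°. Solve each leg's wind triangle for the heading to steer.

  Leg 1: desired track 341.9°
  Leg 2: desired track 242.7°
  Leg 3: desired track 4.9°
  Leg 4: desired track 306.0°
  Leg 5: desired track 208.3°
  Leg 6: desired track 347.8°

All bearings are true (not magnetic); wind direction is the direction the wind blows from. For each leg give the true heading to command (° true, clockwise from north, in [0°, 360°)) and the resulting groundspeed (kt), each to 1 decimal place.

Leg 1: desired track 341.9°; wind correction +3.6° → command heading 345.5°, groundspeed 259.7 kt
Leg 2: desired track 242.7°; wind correction -7.0° → command heading 235.7°, groundspeed 242.3 kt
Leg 3: desired track 4.9°; wind correction +5.9° → command heading 10.8°, groundspeed 251.1 kt
Leg 4: desired track 306.0°; wind correction -0.9° → command heading 305.1°, groundspeed 263.8 kt
Leg 5: desired track 208.3°; wind correction -7.2° → command heading 201.1°, groundspeed 224.4 kt
Leg 6: desired track 347.8°; wind correction +4.2° → command heading 352.0°, groundspeed 257.9 kt

Leg 1: heading=345.5°, groundspeed=259.7 kt
Leg 2: heading=235.7°, groundspeed=242.3 kt
Leg 3: heading=10.8°, groundspeed=251.1 kt
Leg 4: heading=305.1°, groundspeed=263.8 kt
Leg 5: heading=201.1°, groundspeed=224.4 kt
Leg 6: heading=352.0°, groundspeed=257.9 kt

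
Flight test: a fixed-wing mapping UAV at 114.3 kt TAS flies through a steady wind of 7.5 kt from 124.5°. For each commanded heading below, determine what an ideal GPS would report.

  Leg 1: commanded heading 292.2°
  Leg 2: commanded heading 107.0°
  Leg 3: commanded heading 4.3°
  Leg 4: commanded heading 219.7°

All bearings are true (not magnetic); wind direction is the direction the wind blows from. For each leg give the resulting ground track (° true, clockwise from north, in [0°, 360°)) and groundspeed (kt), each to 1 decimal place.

Leg 1: heading 292.2°; drift +0.8° → track 293.0°, groundspeed 121.6 kt
Leg 2: heading 107.0°; drift -1.2° → track 105.8°, groundspeed 107.2 kt
Leg 3: heading 4.3°; drift -3.1° → track 1.2°, groundspeed 118.3 kt
Leg 4: heading 219.7°; drift +3.7° → track 223.4°, groundspeed 115.2 kt

Leg 1: track=293.0°, groundspeed=121.6 kt
Leg 2: track=105.8°, groundspeed=107.2 kt
Leg 3: track=1.2°, groundspeed=118.3 kt
Leg 4: track=223.4°, groundspeed=115.2 kt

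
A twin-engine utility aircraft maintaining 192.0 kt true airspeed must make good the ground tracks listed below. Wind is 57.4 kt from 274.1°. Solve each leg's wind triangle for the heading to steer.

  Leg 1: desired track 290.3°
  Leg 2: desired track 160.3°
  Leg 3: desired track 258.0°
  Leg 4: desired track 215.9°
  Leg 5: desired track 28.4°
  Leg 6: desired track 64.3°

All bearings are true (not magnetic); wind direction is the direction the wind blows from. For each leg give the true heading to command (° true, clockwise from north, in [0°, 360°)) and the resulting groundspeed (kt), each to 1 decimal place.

Leg 1: desired track 290.3°; wind correction -4.8° → command heading 285.5°, groundspeed 136.2 kt
Leg 2: desired track 160.3°; wind correction +15.9° → command heading 176.2°, groundspeed 207.8 kt
Leg 3: desired track 258.0°; wind correction +4.8° → command heading 262.8°, groundspeed 136.2 kt
Leg 4: desired track 215.9°; wind correction +14.7° → command heading 230.6°, groundspeed 155.5 kt
Leg 5: desired track 28.4°; wind correction -15.8° → command heading 12.6°, groundspeed 208.4 kt
Leg 6: desired track 64.3°; wind correction -8.5° → command heading 55.8°, groundspeed 239.7 kt

Leg 1: heading=285.5°, groundspeed=136.2 kt
Leg 2: heading=176.2°, groundspeed=207.8 kt
Leg 3: heading=262.8°, groundspeed=136.2 kt
Leg 4: heading=230.6°, groundspeed=155.5 kt
Leg 5: heading=12.6°, groundspeed=208.4 kt
Leg 6: heading=55.8°, groundspeed=239.7 kt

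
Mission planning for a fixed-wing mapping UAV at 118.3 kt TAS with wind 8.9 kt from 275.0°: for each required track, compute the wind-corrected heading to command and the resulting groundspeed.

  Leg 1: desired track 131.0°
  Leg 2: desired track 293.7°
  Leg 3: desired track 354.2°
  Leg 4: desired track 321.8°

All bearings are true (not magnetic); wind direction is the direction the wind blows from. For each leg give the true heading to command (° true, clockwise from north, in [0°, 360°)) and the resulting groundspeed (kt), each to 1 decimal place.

Leg 1: desired track 131.0°; wind correction +2.5° → command heading 133.5°, groundspeed 125.4 kt
Leg 2: desired track 293.7°; wind correction -1.4° → command heading 292.3°, groundspeed 109.8 kt
Leg 3: desired track 354.2°; wind correction -4.2° → command heading 350.0°, groundspeed 116.3 kt
Leg 4: desired track 321.8°; wind correction -3.1° → command heading 318.7°, groundspeed 112.0 kt

Leg 1: heading=133.5°, groundspeed=125.4 kt
Leg 2: heading=292.3°, groundspeed=109.8 kt
Leg 3: heading=350.0°, groundspeed=116.3 kt
Leg 4: heading=318.7°, groundspeed=112.0 kt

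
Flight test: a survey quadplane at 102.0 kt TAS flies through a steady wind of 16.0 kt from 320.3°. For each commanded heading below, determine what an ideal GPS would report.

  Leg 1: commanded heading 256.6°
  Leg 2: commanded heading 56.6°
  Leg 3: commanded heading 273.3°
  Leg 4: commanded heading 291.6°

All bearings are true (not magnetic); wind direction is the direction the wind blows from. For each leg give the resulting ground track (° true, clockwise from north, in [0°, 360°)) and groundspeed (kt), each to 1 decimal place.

Leg 1: track=248.0°, groundspeed=96.0 kt
Leg 2: track=65.3°, groundspeed=105.0 kt
Leg 3: track=266.0°, groundspeed=91.8 kt
Leg 4: track=286.6°, groundspeed=88.3 kt

Leg 1: heading 256.6°; drift -8.6° → track 248.0°, groundspeed 96.0 kt
Leg 2: heading 56.6°; drift +8.7° → track 65.3°, groundspeed 105.0 kt
Leg 3: heading 273.3°; drift -7.3° → track 266.0°, groundspeed 91.8 kt
Leg 4: heading 291.6°; drift -5.0° → track 286.6°, groundspeed 88.3 kt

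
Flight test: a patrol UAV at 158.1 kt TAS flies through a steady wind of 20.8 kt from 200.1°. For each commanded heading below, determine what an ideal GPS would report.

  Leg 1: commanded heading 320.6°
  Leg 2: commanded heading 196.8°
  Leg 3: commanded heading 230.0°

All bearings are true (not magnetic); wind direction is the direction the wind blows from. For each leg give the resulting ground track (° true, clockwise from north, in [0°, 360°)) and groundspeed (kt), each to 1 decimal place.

Leg 1: track=326.7°, groundspeed=169.6 kt
Leg 2: track=196.3°, groundspeed=137.3 kt
Leg 3: track=234.2°, groundspeed=140.5 kt

Leg 1: heading 320.6°; drift +6.1° → track 326.7°, groundspeed 169.6 kt
Leg 2: heading 196.8°; drift -0.5° → track 196.3°, groundspeed 137.3 kt
Leg 3: heading 230.0°; drift +4.2° → track 234.2°, groundspeed 140.5 kt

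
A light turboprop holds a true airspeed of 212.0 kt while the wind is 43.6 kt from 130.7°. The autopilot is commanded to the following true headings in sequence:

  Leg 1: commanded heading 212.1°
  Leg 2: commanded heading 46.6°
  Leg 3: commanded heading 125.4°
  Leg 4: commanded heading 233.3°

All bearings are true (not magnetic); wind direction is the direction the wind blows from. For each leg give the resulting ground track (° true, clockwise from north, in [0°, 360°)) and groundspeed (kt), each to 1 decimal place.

Leg 1: track=223.9°, groundspeed=210.0 kt
Leg 2: track=34.8°, groundspeed=212.0 kt
Leg 3: track=124.0°, groundspeed=168.6 kt
Leg 4: track=244.2°, groundspeed=225.6 kt

Leg 1: heading 212.1°; drift +11.8° → track 223.9°, groundspeed 210.0 kt
Leg 2: heading 46.6°; drift -11.8° → track 34.8°, groundspeed 212.0 kt
Leg 3: heading 125.4°; drift -1.4° → track 124.0°, groundspeed 168.6 kt
Leg 4: heading 233.3°; drift +10.9° → track 244.2°, groundspeed 225.6 kt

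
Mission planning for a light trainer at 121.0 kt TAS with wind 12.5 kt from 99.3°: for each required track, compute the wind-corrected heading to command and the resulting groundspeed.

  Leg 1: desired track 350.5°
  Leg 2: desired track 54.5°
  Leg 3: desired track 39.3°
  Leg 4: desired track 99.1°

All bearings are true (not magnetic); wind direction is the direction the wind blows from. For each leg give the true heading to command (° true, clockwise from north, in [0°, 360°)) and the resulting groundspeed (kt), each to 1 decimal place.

Leg 1: desired track 350.5°; wind correction +5.6° → command heading 356.1°, groundspeed 124.4 kt
Leg 2: desired track 54.5°; wind correction +4.2° → command heading 58.7°, groundspeed 111.8 kt
Leg 3: desired track 39.3°; wind correction +5.1° → command heading 44.4°, groundspeed 114.3 kt
Leg 4: desired track 99.1°; wind correction +0.0° → command heading 99.1°, groundspeed 108.5 kt

Leg 1: heading=356.1°, groundspeed=124.4 kt
Leg 2: heading=58.7°, groundspeed=111.8 kt
Leg 3: heading=44.4°, groundspeed=114.3 kt
Leg 4: heading=99.1°, groundspeed=108.5 kt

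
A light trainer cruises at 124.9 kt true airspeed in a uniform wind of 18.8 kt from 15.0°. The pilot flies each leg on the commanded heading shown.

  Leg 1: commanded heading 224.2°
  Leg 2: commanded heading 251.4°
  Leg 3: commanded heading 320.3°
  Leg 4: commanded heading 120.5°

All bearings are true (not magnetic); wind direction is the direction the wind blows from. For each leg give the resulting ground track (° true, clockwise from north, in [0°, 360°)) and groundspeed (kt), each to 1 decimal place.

Leg 1: track=220.5°, groundspeed=141.6 kt
Leg 2: track=244.8°, groundspeed=136.2 kt
Leg 3: track=312.6°, groundspeed=115.1 kt
Leg 4: track=128.4°, groundspeed=131.2 kt

Leg 1: heading 224.2°; drift -3.7° → track 220.5°, groundspeed 141.6 kt
Leg 2: heading 251.4°; drift -6.6° → track 244.8°, groundspeed 136.2 kt
Leg 3: heading 320.3°; drift -7.7° → track 312.6°, groundspeed 115.1 kt
Leg 4: heading 120.5°; drift +7.9° → track 128.4°, groundspeed 131.2 kt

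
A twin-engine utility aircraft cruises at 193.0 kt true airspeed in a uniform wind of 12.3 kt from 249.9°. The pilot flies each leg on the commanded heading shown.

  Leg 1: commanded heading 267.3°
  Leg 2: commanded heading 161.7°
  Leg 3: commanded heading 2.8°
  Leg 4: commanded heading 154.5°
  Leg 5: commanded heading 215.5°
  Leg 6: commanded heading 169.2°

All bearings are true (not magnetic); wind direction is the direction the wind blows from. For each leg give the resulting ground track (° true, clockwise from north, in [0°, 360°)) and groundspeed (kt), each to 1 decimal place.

Leg 1: heading 267.3°; drift +1.2° → track 268.5°, groundspeed 181.3 kt
Leg 2: heading 161.7°; drift -3.7° → track 158.0°, groundspeed 193.0 kt
Leg 3: heading 2.8°; drift +3.3° → track 6.1°, groundspeed 198.1 kt
Leg 4: heading 154.5°; drift -3.6° → track 150.9°, groundspeed 194.5 kt
Leg 5: heading 215.5°; drift -2.2° → track 213.3°, groundspeed 183.0 kt
Leg 6: heading 169.2°; drift -3.6° → track 165.6°, groundspeed 191.4 kt

Leg 1: track=268.5°, groundspeed=181.3 kt
Leg 2: track=158.0°, groundspeed=193.0 kt
Leg 3: track=6.1°, groundspeed=198.1 kt
Leg 4: track=150.9°, groundspeed=194.5 kt
Leg 5: track=213.3°, groundspeed=183.0 kt
Leg 6: track=165.6°, groundspeed=191.4 kt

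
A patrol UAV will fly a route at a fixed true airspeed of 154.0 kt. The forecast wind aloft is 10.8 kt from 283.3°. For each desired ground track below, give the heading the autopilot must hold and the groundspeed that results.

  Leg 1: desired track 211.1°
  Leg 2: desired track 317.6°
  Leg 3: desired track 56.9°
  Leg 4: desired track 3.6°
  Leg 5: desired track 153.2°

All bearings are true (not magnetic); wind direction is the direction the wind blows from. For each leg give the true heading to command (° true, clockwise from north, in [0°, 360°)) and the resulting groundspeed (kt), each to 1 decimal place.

Leg 1: heading=214.9°, groundspeed=150.4 kt
Leg 2: heading=315.3°, groundspeed=145.0 kt
Leg 3: heading=54.0°, groundspeed=161.2 kt
Leg 4: heading=359.6°, groundspeed=151.8 kt
Leg 5: heading=156.3°, groundspeed=160.7 kt

Leg 1: desired track 211.1°; wind correction +3.8° → command heading 214.9°, groundspeed 150.4 kt
Leg 2: desired track 317.6°; wind correction -2.3° → command heading 315.3°, groundspeed 145.0 kt
Leg 3: desired track 56.9°; wind correction -2.9° → command heading 54.0°, groundspeed 161.2 kt
Leg 4: desired track 3.6°; wind correction -4.0° → command heading 359.6°, groundspeed 151.8 kt
Leg 5: desired track 153.2°; wind correction +3.1° → command heading 156.3°, groundspeed 160.7 kt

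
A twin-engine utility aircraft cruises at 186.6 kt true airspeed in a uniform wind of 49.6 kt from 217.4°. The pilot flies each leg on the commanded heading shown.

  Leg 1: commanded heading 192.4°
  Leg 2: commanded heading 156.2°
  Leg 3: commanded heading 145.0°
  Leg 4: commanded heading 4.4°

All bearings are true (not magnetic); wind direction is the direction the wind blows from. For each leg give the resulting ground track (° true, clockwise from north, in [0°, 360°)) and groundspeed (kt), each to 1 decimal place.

Leg 1: heading 192.4°; drift -8.4° → track 184.0°, groundspeed 143.2 kt
Leg 2: heading 156.2°; drift -15.0° → track 141.2°, groundspeed 168.4 kt
Leg 3: heading 145.0°; drift -15.4° → track 129.6°, groundspeed 178.0 kt
Leg 4: heading 4.4°; drift +6.8° → track 11.2°, groundspeed 229.8 kt

Leg 1: track=184.0°, groundspeed=143.2 kt
Leg 2: track=141.2°, groundspeed=168.4 kt
Leg 3: track=129.6°, groundspeed=178.0 kt
Leg 4: track=11.2°, groundspeed=229.8 kt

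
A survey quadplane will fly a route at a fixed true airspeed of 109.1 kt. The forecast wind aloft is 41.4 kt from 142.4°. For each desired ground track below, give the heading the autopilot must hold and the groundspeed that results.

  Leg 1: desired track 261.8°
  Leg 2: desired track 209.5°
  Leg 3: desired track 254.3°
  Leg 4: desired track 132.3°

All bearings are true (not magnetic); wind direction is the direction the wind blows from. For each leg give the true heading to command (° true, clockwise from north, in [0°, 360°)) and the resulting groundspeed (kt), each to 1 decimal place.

Leg 1: heading=242.5°, groundspeed=123.3 kt
Leg 2: heading=189.0°, groundspeed=86.1 kt
Leg 3: heading=233.7°, groundspeed=117.6 kt
Leg 4: heading=136.1°, groundspeed=68.1 kt

Leg 1: desired track 261.8°; wind correction -19.3° → command heading 242.5°, groundspeed 123.3 kt
Leg 2: desired track 209.5°; wind correction -20.5° → command heading 189.0°, groundspeed 86.1 kt
Leg 3: desired track 254.3°; wind correction -20.6° → command heading 233.7°, groundspeed 117.6 kt
Leg 4: desired track 132.3°; wind correction +3.8° → command heading 136.1°, groundspeed 68.1 kt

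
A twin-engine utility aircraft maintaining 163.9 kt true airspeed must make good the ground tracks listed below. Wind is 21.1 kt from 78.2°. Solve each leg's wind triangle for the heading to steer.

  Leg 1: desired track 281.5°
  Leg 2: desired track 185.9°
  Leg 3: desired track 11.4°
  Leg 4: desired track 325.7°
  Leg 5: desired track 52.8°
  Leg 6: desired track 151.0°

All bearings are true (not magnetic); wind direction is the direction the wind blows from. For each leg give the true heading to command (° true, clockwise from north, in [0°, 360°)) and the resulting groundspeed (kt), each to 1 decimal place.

Leg 1: heading=284.4°, groundspeed=183.1 kt
Leg 2: heading=178.9°, groundspeed=169.1 kt
Leg 3: heading=18.2°, groundspeed=154.4 kt
Leg 4: heading=332.5°, groundspeed=170.8 kt
Leg 5: heading=56.0°, groundspeed=144.6 kt
Leg 6: heading=143.9°, groundspeed=156.4 kt

Leg 1: desired track 281.5°; wind correction +2.9° → command heading 284.4°, groundspeed 183.1 kt
Leg 2: desired track 185.9°; wind correction -7.0° → command heading 178.9°, groundspeed 169.1 kt
Leg 3: desired track 11.4°; wind correction +6.8° → command heading 18.2°, groundspeed 154.4 kt
Leg 4: desired track 325.7°; wind correction +6.8° → command heading 332.5°, groundspeed 170.8 kt
Leg 5: desired track 52.8°; wind correction +3.2° → command heading 56.0°, groundspeed 144.6 kt
Leg 6: desired track 151.0°; wind correction -7.1° → command heading 143.9°, groundspeed 156.4 kt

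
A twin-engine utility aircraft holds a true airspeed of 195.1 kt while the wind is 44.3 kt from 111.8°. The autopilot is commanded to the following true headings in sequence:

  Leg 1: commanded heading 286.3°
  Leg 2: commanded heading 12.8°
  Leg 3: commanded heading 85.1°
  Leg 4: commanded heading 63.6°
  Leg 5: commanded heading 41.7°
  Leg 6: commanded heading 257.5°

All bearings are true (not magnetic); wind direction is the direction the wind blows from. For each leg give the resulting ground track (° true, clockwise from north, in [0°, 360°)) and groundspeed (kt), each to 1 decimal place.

Leg 1: heading 286.3°; drift +1.0° → track 287.3°, groundspeed 239.2 kt
Leg 2: heading 12.8°; drift -12.2° → track 0.6°, groundspeed 206.7 kt
Leg 3: heading 85.1°; drift -7.3° → track 77.8°, groundspeed 156.8 kt
Leg 4: heading 63.6°; drift -11.3° → track 52.3°, groundspeed 168.8 kt
Leg 5: heading 41.7°; drift -13.0° → track 28.7°, groundspeed 184.8 kt
Leg 6: heading 257.5°; drift +6.1° → track 263.6°, groundspeed 233.0 kt

Leg 1: track=287.3°, groundspeed=239.2 kt
Leg 2: track=0.6°, groundspeed=206.7 kt
Leg 3: track=77.8°, groundspeed=156.8 kt
Leg 4: track=52.3°, groundspeed=168.8 kt
Leg 5: track=28.7°, groundspeed=184.8 kt
Leg 6: track=263.6°, groundspeed=233.0 kt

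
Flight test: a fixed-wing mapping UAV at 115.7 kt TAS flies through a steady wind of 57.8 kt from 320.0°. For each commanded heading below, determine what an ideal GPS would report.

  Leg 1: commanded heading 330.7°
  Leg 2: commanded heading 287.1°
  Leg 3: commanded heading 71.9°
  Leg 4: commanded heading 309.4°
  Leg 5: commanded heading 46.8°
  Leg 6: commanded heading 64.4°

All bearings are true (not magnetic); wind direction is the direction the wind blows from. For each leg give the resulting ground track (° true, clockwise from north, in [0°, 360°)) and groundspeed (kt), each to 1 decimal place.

Leg 1: track=341.0°, groundspeed=59.9 kt
Leg 2: track=262.0°, groundspeed=74.1 kt
Leg 3: track=93.2°, groundspeed=147.4 kt
Leg 4: track=299.2°, groundspeed=59.8 kt
Leg 5: track=74.0°, groundspeed=126.4 kt
Leg 6: track=87.7°, groundspeed=141.6 kt

Leg 1: heading 330.7°; drift +10.3° → track 341.0°, groundspeed 59.9 kt
Leg 2: heading 287.1°; drift -25.1° → track 262.0°, groundspeed 74.1 kt
Leg 3: heading 71.9°; drift +21.3° → track 93.2°, groundspeed 147.4 kt
Leg 4: heading 309.4°; drift -10.2° → track 299.2°, groundspeed 59.8 kt
Leg 5: heading 46.8°; drift +27.2° → track 74.0°, groundspeed 126.4 kt
Leg 6: heading 64.4°; drift +23.3° → track 87.7°, groundspeed 141.6 kt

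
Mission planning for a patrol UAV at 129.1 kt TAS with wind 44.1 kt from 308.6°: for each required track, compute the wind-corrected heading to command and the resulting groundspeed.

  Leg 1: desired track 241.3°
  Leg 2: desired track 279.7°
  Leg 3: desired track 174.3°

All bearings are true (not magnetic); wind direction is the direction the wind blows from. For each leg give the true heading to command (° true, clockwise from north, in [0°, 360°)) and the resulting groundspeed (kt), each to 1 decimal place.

Leg 1: desired track 241.3°; wind correction +18.4° → command heading 259.7°, groundspeed 105.5 kt
Leg 2: desired track 279.7°; wind correction +9.5° → command heading 289.2°, groundspeed 88.7 kt
Leg 3: desired track 174.3°; wind correction +14.2° → command heading 188.5°, groundspeed 156.0 kt

Leg 1: heading=259.7°, groundspeed=105.5 kt
Leg 2: heading=289.2°, groundspeed=88.7 kt
Leg 3: heading=188.5°, groundspeed=156.0 kt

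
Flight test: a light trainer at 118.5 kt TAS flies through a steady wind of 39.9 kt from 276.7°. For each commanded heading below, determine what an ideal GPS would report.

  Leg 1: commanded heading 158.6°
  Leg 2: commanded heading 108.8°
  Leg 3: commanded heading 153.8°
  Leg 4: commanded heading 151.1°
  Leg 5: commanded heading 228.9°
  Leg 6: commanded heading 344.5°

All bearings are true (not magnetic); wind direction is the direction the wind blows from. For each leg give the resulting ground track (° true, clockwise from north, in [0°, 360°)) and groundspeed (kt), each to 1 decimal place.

Leg 1: track=144.2°, groundspeed=141.7 kt
Leg 2: track=105.8°, groundspeed=157.7 kt
Leg 3: track=140.4°, groundspeed=144.1 kt
Leg 4: track=138.2°, groundspeed=145.4 kt
Leg 5: track=211.0°, groundspeed=96.3 kt
Leg 6: track=4.2°, groundspeed=109.8 kt

Leg 1: heading 158.6°; drift -14.4° → track 144.2°, groundspeed 141.7 kt
Leg 2: heading 108.8°; drift -3.0° → track 105.8°, groundspeed 157.7 kt
Leg 3: heading 153.8°; drift -13.4° → track 140.4°, groundspeed 144.1 kt
Leg 4: heading 151.1°; drift -12.9° → track 138.2°, groundspeed 145.4 kt
Leg 5: heading 228.9°; drift -17.9° → track 211.0°, groundspeed 96.3 kt
Leg 6: heading 344.5°; drift +19.7° → track 4.2°, groundspeed 109.8 kt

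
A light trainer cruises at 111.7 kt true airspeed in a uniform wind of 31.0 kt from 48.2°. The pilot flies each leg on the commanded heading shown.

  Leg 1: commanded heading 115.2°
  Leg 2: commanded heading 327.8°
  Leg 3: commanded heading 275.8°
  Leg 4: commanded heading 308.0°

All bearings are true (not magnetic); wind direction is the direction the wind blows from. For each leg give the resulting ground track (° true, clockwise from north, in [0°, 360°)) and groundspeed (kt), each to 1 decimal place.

Leg 1: heading 115.2°; drift +16.0° → track 131.2°, groundspeed 103.6 kt
Leg 2: heading 327.8°; drift -16.0° → track 311.8°, groundspeed 110.8 kt
Leg 3: heading 275.8°; drift -9.8° → track 266.0°, groundspeed 134.6 kt
Leg 4: heading 308.0°; drift -14.6° → track 293.4°, groundspeed 121.1 kt

Leg 1: track=131.2°, groundspeed=103.6 kt
Leg 2: track=311.8°, groundspeed=110.8 kt
Leg 3: track=266.0°, groundspeed=134.6 kt
Leg 4: track=293.4°, groundspeed=121.1 kt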